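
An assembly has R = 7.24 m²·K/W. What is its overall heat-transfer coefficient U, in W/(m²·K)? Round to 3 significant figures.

0.138 W/(m²·K)

U = 1/R = 1/7.24 = 0.1381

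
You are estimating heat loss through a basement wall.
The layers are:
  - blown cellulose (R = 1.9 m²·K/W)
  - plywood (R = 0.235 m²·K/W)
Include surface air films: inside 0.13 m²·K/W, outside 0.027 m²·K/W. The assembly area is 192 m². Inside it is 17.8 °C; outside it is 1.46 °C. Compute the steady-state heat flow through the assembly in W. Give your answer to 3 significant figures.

1370 W

R_total = 0.13 + 1.9 + 0.235 + 0.027 = 2.292 m²·K/W
Q = A·ΔT/R = 192 × (17.8 − 1.46) / 2.292 = 1369 W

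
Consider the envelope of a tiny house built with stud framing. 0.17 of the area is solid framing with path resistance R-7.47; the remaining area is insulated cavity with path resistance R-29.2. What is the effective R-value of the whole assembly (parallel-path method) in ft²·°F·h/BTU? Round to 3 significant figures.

U_eff = 0.83/29.2 + 0.17/7.47 = 0.02842 + 0.02276 = 0.05118
R_eff = 1/U_eff = 19.54 ft²·°F·h/BTU

19.5 ft²·°F·h/BTU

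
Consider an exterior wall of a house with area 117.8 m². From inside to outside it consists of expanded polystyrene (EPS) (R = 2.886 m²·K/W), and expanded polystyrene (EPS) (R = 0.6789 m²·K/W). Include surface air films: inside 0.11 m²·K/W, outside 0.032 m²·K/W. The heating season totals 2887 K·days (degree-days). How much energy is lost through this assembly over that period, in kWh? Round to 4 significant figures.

2202 kWh

R_total = 0.11 + 2.886 + 0.6789 + 0.032 = 3.7069 m²·K/W
E = A × HDD × 24 / R / 1000 = 117.8 × 2887 × 24 / 3.7069 / 1000 = 2201.9 kWh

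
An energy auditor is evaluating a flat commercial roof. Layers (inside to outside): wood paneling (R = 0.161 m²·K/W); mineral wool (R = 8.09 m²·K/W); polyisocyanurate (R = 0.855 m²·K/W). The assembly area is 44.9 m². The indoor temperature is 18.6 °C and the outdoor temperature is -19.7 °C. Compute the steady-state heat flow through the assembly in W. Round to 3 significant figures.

R_total = 0.161 + 8.09 + 0.855 = 9.106 m²·K/W
Q = A·ΔT/R = 44.9 × (18.6 − (-19.7)) / 9.106 = 188.9 W

189 W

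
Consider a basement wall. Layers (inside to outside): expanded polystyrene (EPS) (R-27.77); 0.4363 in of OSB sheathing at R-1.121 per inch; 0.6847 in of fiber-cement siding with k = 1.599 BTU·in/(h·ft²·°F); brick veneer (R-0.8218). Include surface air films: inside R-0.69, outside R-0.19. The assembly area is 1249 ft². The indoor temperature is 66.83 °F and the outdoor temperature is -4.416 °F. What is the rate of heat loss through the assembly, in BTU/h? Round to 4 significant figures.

2928 BTU/h

0.4363 × 1.121 = 0.48909
0.6847/1.599 = 0.42821
R_total = 0.69 + 27.77 + 0.48909 + 0.42821 + 0.8218 + 0.19 = 30.389 ft²·°F·h/BTU
Q = A·ΔT/R = 1249 × (66.83 − (-4.416)) / 30.389 = 2928.2 BTU/h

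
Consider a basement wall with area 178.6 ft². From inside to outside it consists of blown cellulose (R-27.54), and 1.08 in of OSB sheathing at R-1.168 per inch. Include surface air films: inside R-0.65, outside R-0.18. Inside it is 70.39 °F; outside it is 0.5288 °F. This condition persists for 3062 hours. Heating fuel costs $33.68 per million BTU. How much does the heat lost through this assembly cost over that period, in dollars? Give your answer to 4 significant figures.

43.43 dollars

1.08 × 1.168 = 1.2614
R_total = 0.65 + 27.54 + 1.2614 + 0.18 = 29.631 ft²·°F·h/BTU
Q = 178.6 × (70.39 − 0.5288) / 29.631 = 421.08 BTU/h
E = 421.08 × 3062 = 1289300 BTU
Cost = 1289300/10⁶ × 33.68 = $43.425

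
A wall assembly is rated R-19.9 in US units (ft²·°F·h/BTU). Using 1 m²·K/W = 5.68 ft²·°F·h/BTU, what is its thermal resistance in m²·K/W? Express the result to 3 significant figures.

3.50 m²·K/W

R_SI = 19.9/5.68 = 3.504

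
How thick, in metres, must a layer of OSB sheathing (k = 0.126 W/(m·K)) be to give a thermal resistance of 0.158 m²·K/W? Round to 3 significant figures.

0.0199 m

L = R·k = 0.158 × 0.126 = 0.01991 m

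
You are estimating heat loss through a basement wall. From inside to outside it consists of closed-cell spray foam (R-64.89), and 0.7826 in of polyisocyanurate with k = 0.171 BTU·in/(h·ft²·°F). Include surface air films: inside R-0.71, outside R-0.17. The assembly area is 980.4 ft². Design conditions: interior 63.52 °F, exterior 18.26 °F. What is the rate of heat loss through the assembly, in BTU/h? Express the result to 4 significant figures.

0.7826/0.171 = 4.5766
R_total = 0.71 + 64.89 + 4.5766 + 0.17 = 70.347 ft²·°F·h/BTU
Q = A·ΔT/R = 980.4 × (63.52 − 18.26) / 70.347 = 630.78 BTU/h

630.8 BTU/h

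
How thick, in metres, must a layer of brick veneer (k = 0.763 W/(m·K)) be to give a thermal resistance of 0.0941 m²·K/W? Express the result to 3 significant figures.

L = R·k = 0.0941 × 0.763 = 0.0718 m

0.0718 m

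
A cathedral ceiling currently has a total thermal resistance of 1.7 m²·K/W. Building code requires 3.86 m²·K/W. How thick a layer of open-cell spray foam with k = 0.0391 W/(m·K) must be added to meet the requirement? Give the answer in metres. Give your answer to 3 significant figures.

ΔR = 3.86 − 1.7 = 2.16 m²·K/W
L = ΔR × k = 2.16 × 0.0391 = 0.08446 m

0.0845 m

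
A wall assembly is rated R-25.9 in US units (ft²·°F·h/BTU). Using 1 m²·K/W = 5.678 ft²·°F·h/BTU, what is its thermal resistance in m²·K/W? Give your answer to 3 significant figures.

4.56 m²·K/W

R_SI = 25.9/5.678 = 4.561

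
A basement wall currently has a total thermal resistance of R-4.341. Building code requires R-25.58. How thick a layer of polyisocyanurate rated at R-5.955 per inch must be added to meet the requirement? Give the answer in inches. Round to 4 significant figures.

3.567 in

ΔR = 25.58 − 4.341 = 21.239 ft²·°F·h/BTU
L = ΔR / (R/in) = 21.239/5.955 = 3.5666 in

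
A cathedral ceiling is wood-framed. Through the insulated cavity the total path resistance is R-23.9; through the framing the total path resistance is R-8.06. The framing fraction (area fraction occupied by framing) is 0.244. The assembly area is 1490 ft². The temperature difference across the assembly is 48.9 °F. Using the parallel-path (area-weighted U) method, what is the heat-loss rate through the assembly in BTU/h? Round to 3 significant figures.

4510 BTU/h

U_eff = 0.756/23.9 + 0.244/8.06 = 0.03163 + 0.03027 = 0.0619
R_eff = 1/U_eff = 16.15 ft²·°F·h/BTU
Q = 1490 × 48.9 / 16.15 = 4510 BTU/h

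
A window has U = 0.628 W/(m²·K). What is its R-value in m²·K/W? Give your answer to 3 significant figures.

1.59 m²·K/W

R = 1/U = 1/0.628 = 1.592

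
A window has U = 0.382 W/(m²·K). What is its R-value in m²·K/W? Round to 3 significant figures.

R = 1/U = 1/0.382 = 2.618

2.62 m²·K/W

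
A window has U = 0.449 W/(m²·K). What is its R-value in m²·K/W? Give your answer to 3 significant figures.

2.23 m²·K/W

R = 1/U = 1/0.449 = 2.227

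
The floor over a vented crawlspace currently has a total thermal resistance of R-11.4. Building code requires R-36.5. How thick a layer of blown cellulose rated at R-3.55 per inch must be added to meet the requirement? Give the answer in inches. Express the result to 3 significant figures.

7.07 in

ΔR = 36.5 − 11.4 = 25.1 ft²·°F·h/BTU
L = ΔR / (R/in) = 25.1/3.55 = 7.07 in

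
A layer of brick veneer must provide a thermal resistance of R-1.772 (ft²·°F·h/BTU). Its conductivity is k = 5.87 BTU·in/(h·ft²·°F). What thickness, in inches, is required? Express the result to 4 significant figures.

L = R × k = 1.772 × 5.87 = 10.402 in

10.40 in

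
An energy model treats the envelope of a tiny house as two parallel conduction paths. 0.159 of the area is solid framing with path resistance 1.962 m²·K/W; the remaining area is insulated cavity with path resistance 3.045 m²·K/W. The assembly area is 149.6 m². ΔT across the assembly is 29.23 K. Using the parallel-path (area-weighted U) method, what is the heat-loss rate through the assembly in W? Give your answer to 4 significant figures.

U_eff = 0.841/3.045 + 0.159/1.962 = 0.27619 + 0.08104 = 0.35723
R_eff = 1/U_eff = 2.7993 m²·K/W
Q = 149.6 × 29.23 / 2.7993 = 1562.1 W

1562 W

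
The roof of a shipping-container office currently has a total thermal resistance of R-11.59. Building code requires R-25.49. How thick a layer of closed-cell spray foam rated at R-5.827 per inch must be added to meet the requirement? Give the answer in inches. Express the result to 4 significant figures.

ΔR = 25.49 − 11.59 = 13.9 ft²·°F·h/BTU
L = ΔR / (R/in) = 13.9/5.827 = 2.3854 in

2.385 in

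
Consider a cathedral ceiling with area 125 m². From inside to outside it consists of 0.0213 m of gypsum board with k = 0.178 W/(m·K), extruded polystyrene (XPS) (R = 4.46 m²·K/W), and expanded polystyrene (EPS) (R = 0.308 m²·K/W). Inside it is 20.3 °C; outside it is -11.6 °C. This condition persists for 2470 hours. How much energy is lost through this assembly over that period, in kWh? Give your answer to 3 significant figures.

2020 kWh

0.0213/0.178 = 0.1197
R_total = 0.1197 + 4.46 + 0.308 = 4.888 m²·K/W
Q = 125 × (20.3 − (-11.6)) / 4.888 = 815.8 W
E = 815.8 W × 2470 h / 1000 = 2015 kWh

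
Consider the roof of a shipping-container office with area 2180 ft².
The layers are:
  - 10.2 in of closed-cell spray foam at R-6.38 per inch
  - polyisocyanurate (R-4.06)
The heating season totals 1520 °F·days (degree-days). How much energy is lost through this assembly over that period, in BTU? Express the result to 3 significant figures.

1150000 BTU

10.2 × 6.38 = 65.08
R_total = 65.08 + 4.06 = 69.14 ft²·°F·h/BTU
E = A × HDD × 24 / R = 2180 × 1520 × 24 / 69.14 = 1150000 BTU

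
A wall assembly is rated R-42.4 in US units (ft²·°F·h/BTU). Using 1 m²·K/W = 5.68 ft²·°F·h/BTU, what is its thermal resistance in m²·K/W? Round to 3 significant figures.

R_SI = 42.4/5.68 = 7.465

7.46 m²·K/W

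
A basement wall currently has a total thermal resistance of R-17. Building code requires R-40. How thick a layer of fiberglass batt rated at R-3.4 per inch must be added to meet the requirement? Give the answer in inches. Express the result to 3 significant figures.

6.76 in

ΔR = 40 − 17 = 23 ft²·°F·h/BTU
L = ΔR / (R/in) = 23/3.4 = 6.765 in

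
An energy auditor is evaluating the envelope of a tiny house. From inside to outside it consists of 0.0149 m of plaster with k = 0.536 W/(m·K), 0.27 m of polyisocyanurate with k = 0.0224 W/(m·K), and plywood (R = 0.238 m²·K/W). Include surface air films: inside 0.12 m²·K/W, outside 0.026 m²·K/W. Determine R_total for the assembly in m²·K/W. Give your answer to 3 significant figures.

0.0149/0.536 = 0.0278
0.27/0.0224 = 12.05
R_total = 0.12 + 0.0278 + 12.05 + 0.238 + 0.026 = 12.47 m²·K/W

12.5 m²·K/W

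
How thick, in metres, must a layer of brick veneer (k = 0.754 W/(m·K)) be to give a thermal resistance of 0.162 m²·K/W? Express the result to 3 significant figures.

L = R·k = 0.162 × 0.754 = 0.1221 m

0.122 m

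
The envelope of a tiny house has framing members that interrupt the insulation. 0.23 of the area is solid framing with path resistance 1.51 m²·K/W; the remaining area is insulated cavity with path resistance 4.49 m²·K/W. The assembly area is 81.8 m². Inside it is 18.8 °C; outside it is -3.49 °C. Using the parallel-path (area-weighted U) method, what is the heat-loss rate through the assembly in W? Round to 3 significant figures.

590 W

U_eff = 0.77/4.49 + 0.23/1.51 = 0.1715 + 0.1523 = 0.3238
R_eff = 1/U_eff = 3.088 m²·K/W
Q = 81.8 × (18.8 − (-3.49)) / 3.088 = 590.4 W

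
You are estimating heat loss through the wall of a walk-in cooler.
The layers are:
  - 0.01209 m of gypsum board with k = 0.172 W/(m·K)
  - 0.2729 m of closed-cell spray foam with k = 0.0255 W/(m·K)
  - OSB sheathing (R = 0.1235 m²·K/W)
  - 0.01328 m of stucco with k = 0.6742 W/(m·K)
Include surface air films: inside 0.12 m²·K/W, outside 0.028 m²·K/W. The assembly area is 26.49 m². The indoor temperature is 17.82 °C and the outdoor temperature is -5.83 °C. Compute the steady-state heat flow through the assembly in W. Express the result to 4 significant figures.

0.01209/0.172 = 0.070291
0.2729/0.0255 = 10.702
0.01328/0.6742 = 0.019697
R_total = 0.12 + 0.070291 + 10.702 + 0.1235 + 0.019697 + 0.028 = 11.063 m²·K/W
Q = A·ΔT/R = 26.49 × (17.82 − (-5.83)) / 11.063 = 56.627 W

56.63 W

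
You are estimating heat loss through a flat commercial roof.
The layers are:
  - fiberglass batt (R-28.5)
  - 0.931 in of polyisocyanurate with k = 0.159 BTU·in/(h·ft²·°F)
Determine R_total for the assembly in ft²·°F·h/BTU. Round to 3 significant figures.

0.931/0.159 = 5.855
R_total = 28.5 + 5.855 = 34.36 ft²·°F·h/BTU

34.4 ft²·°F·h/BTU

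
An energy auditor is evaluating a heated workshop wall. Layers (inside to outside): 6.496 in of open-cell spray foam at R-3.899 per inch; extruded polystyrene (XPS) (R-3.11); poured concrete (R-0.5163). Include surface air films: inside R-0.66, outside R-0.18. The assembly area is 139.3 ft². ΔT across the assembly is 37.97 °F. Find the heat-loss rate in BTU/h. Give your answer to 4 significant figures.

177.5 BTU/h

6.496 × 3.899 = 25.328
R_total = 0.66 + 25.328 + 3.11 + 0.5163 + 0.18 = 29.794 ft²·°F·h/BTU
Q = A·ΔT/R = 139.3 × 37.97 / 29.794 = 177.53 BTU/h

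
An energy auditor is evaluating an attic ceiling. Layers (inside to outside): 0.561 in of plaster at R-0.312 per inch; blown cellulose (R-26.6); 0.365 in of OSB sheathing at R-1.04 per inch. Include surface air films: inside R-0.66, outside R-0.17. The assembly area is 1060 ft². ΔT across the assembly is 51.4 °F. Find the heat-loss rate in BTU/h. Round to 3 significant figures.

0.561 × 0.312 = 0.175
0.365 × 1.04 = 0.3796
R_total = 0.66 + 0.175 + 26.6 + 0.3796 + 0.17 = 27.98 ft²·°F·h/BTU
Q = A·ΔT/R = 1060 × 51.4 / 27.98 = 1947 BTU/h

1950 BTU/h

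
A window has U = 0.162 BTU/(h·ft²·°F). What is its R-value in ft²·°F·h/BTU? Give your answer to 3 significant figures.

R = 1/U = 1/0.162 = 6.173

6.17 ft²·°F·h/BTU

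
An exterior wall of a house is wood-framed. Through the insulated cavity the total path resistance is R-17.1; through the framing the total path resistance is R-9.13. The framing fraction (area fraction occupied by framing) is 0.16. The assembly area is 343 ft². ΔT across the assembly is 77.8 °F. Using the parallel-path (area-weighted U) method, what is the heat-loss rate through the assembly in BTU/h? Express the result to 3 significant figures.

1780 BTU/h

U_eff = 0.84/17.1 + 0.16/9.13 = 0.04912 + 0.01752 = 0.06665
R_eff = 1/U_eff = 15 ft²·°F·h/BTU
Q = 343 × 77.8 / 15 = 1779 BTU/h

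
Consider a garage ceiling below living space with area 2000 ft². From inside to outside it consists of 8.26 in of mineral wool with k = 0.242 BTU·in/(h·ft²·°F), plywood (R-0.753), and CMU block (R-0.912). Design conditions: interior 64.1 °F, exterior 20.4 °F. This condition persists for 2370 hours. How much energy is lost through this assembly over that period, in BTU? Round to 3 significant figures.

8.26/0.242 = 34.13
R_total = 34.13 + 0.753 + 0.912 = 35.8 ft²·°F·h/BTU
Q = 2000 × (64.1 − 20.4) / 35.8 = 2442 BTU/h
E = 2442 × 2370 = 5786000 BTU

5790000 BTU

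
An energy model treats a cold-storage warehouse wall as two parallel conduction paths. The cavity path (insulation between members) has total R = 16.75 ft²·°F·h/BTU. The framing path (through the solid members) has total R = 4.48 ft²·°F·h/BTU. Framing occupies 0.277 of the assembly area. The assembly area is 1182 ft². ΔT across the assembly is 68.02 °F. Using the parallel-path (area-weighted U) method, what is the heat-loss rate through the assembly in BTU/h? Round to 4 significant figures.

8442 BTU/h

U_eff = 0.723/16.75 + 0.277/4.48 = 0.043164 + 0.06183 = 0.10499
R_eff = 1/U_eff = 9.5243 ft²·°F·h/BTU
Q = 1182 × 68.02 / 9.5243 = 8441.5 BTU/h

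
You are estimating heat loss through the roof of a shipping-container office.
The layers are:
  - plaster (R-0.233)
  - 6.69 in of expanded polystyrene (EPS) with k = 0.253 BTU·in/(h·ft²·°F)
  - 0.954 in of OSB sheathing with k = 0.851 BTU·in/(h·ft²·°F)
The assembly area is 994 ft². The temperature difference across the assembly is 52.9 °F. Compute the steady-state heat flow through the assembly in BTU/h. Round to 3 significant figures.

1890 BTU/h

6.69/0.253 = 26.44
0.954/0.851 = 1.121
R_total = 0.233 + 26.44 + 1.121 = 27.8 ft²·°F·h/BTU
Q = A·ΔT/R = 994 × 52.9 / 27.8 = 1892 BTU/h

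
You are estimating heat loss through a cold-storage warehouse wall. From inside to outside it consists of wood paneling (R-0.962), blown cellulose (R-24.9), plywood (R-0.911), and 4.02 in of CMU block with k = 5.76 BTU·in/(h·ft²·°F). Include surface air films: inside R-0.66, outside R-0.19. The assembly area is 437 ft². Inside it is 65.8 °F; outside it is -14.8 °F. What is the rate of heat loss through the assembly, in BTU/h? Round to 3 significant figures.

4.02/5.76 = 0.6979
R_total = 0.66 + 0.962 + 24.9 + 0.911 + 0.6979 + 0.19 = 28.32 ft²·°F·h/BTU
Q = A·ΔT/R = 437 × (65.8 − (-14.8)) / 28.32 = 1244 BTU/h

1240 BTU/h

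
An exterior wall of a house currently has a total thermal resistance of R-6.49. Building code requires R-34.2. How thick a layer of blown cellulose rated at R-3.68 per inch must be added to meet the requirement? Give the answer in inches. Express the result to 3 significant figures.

7.53 in

ΔR = 34.2 − 6.49 = 27.71 ft²·°F·h/BTU
L = ΔR / (R/in) = 27.71/3.68 = 7.53 in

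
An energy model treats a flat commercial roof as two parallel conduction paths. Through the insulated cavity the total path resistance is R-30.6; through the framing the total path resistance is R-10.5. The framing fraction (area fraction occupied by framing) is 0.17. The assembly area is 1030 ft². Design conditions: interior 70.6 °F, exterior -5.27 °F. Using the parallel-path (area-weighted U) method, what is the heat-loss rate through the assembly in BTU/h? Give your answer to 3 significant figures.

U_eff = 0.83/30.6 + 0.17/10.5 = 0.02712 + 0.01619 = 0.04331
R_eff = 1/U_eff = 23.09 ft²·°F·h/BTU
Q = 1030 × (70.6 − (-5.27)) / 23.09 = 3385 BTU/h

3380 BTU/h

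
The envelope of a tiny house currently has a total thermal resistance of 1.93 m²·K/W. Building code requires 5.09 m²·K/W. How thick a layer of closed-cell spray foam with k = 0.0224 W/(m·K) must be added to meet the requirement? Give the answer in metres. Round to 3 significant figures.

ΔR = 5.09 − 1.93 = 3.16 m²·K/W
L = ΔR × k = 3.16 × 0.0224 = 0.07078 m

0.0708 m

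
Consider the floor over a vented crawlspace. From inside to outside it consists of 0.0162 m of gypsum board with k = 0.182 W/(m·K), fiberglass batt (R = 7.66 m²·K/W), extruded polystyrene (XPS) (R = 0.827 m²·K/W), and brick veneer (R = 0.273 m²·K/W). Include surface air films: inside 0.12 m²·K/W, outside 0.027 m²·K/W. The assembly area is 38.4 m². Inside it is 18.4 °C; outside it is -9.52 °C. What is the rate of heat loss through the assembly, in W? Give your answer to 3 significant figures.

0.0162/0.182 = 0.08901
R_total = 0.12 + 0.08901 + 7.66 + 0.827 + 0.273 + 0.027 = 8.996 m²·K/W
Q = A·ΔT/R = 38.4 × (18.4 − (-9.52)) / 8.996 = 119.2 W

119 W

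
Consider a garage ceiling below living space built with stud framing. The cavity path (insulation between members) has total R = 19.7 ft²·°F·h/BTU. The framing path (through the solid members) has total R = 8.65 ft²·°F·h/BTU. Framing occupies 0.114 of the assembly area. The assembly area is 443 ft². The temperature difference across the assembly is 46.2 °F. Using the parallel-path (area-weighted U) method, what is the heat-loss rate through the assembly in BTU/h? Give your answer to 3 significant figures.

U_eff = 0.886/19.7 + 0.114/8.65 = 0.04497 + 0.01318 = 0.05815
R_eff = 1/U_eff = 17.2 ft²·°F·h/BTU
Q = 443 × 46.2 / 17.2 = 1190 BTU/h

1190 BTU/h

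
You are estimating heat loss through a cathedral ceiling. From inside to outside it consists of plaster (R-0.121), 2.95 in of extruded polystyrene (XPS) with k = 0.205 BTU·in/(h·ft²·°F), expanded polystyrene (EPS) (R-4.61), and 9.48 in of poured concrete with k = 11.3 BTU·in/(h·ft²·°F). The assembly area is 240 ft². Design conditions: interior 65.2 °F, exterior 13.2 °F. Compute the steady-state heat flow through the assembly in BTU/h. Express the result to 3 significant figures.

2.95/0.205 = 14.39
9.48/11.3 = 0.8389
R_total = 0.121 + 14.39 + 4.61 + 0.8389 = 19.96 ft²·°F·h/BTU
Q = A·ΔT/R = 240 × (65.2 − 13.2) / 19.96 = 625.2 BTU/h

625 BTU/h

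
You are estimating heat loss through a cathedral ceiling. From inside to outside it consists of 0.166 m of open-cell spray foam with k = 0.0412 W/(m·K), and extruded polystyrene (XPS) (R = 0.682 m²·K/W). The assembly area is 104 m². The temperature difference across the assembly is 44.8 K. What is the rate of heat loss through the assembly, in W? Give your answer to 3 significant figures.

989 W

0.166/0.0412 = 4.029
R_total = 4.029 + 0.682 = 4.711 m²·K/W
Q = A·ΔT/R = 104 × 44.8 / 4.711 = 989 W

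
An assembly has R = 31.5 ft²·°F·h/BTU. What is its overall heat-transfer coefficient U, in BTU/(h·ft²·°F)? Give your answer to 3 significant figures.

0.0317 BTU/(h·ft²·°F)

U = 1/R = 1/31.5 = 0.03175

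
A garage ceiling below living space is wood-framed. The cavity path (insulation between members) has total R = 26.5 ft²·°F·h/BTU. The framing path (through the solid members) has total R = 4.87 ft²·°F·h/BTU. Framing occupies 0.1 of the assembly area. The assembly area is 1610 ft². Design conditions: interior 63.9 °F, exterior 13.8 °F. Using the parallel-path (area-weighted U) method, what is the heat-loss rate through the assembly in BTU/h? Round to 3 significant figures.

U_eff = 0.9/26.5 + 0.1/4.87 = 0.03396 + 0.02053 = 0.0545
R_eff = 1/U_eff = 18.35 ft²·°F·h/BTU
Q = 1610 × (63.9 − 13.8) / 18.35 = 4396 BTU/h

4400 BTU/h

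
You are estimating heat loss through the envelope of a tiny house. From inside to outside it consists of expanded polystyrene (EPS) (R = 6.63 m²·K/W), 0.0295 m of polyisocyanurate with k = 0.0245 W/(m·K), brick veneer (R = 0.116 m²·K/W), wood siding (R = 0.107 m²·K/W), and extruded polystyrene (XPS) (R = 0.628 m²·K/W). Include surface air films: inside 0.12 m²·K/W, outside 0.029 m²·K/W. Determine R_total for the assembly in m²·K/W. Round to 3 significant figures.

8.83 m²·K/W

0.0295/0.0245 = 1.204
R_total = 0.12 + 6.63 + 1.204 + 0.116 + 0.107 + 0.628 + 0.029 = 8.834 m²·K/W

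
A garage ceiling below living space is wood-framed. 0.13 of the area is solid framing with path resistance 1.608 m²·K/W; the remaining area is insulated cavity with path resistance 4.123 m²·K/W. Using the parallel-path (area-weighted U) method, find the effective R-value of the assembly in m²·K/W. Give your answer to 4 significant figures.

3.426 m²·K/W

U_eff = 0.87/4.123 + 0.13/1.608 = 0.21101 + 0.080846 = 0.29186
R_eff = 1/U_eff = 3.4263 m²·K/W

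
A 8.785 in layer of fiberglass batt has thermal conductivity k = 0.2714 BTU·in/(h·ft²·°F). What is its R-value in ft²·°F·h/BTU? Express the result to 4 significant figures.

32.37 ft²·°F·h/BTU

R = L/k = 8.785/0.2714 = 32.369 ft²·°F·h/BTU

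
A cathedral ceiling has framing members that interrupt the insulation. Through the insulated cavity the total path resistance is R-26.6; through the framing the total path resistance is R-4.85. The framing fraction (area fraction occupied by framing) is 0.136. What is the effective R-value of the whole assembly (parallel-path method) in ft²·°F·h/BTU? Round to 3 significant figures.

U_eff = 0.864/26.6 + 0.136/4.85 = 0.03248 + 0.02804 = 0.06052
R_eff = 1/U_eff = 16.52 ft²·°F·h/BTU

16.5 ft²·°F·h/BTU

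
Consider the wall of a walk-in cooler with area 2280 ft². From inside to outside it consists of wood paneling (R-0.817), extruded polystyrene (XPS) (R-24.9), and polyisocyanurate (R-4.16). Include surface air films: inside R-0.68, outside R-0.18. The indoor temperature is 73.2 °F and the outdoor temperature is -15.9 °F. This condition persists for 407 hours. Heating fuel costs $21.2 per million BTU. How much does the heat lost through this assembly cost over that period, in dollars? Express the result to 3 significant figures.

R_total = 0.68 + 0.817 + 24.9 + 4.16 + 0.18 = 30.74 ft²·°F·h/BTU
Q = 2280 × (73.2 − (-15.9)) / 30.74 = 6609 BTU/h
E = 6609 × 407 = 2690000 BTU
Cost = 2690000/10⁶ × 21.2 = $57.03

57.0 dollars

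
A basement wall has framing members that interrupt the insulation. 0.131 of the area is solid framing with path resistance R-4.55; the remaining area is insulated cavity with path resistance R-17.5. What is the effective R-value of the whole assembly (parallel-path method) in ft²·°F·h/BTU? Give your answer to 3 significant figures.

U_eff = 0.869/17.5 + 0.131/4.55 = 0.04966 + 0.02879 = 0.07845
R_eff = 1/U_eff = 12.75 ft²·°F·h/BTU

12.7 ft²·°F·h/BTU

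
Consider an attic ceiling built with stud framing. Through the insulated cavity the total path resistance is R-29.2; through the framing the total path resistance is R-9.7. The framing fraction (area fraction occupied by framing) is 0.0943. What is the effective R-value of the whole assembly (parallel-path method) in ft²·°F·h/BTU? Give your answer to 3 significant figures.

U_eff = 0.9057/29.2 + 0.0943/9.7 = 0.03102 + 0.009722 = 0.04074
R_eff = 1/U_eff = 24.55 ft²·°F·h/BTU

24.5 ft²·°F·h/BTU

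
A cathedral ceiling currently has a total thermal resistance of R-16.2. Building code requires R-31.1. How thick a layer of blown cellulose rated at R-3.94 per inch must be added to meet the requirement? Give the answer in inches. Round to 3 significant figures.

ΔR = 31.1 − 16.2 = 14.9 ft²·°F·h/BTU
L = ΔR / (R/in) = 14.9/3.94 = 3.782 in

3.78 in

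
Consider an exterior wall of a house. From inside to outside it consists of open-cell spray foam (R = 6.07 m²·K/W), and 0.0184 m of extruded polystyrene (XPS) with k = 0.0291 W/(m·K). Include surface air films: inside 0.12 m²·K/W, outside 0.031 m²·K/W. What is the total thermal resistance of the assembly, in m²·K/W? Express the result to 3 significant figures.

6.85 m²·K/W

0.0184/0.0291 = 0.6323
R_total = 0.12 + 6.07 + 0.6323 + 0.031 = 6.853 m²·K/W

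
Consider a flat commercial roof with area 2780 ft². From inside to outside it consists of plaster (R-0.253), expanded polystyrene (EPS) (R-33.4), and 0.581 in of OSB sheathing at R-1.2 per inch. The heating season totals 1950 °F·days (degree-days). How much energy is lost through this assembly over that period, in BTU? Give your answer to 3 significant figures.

0.581 × 1.2 = 0.6972
R_total = 0.253 + 33.4 + 0.6972 = 34.35 ft²·°F·h/BTU
E = A × HDD × 24 / R = 2780 × 1950 × 24 / 34.35 = 3788000 BTU

3790000 BTU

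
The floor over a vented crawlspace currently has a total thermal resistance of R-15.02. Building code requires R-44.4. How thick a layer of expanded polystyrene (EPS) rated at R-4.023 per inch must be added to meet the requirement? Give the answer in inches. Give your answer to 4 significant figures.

7.303 in

ΔR = 44.4 − 15.02 = 29.38 ft²·°F·h/BTU
L = ΔR / (R/in) = 29.38/4.023 = 7.303 in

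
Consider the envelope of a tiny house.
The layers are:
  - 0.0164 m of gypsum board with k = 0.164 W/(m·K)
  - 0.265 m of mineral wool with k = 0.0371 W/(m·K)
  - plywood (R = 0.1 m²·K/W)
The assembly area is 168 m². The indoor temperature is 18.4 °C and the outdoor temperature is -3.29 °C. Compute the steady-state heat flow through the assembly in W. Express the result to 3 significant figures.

0.0164/0.164 = 0.1
0.265/0.0371 = 7.143
R_total = 0.1 + 7.143 + 0.1 = 7.343 m²·K/W
Q = A·ΔT/R = 168 × (18.4 − (-3.29)) / 7.343 = 496.3 W

496 W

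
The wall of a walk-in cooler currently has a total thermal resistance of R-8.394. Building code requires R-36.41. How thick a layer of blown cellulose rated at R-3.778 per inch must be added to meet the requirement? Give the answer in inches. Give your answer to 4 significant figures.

ΔR = 36.41 − 8.394 = 28.016 ft²·°F·h/BTU
L = ΔR / (R/in) = 28.016/3.778 = 7.4156 in

7.416 in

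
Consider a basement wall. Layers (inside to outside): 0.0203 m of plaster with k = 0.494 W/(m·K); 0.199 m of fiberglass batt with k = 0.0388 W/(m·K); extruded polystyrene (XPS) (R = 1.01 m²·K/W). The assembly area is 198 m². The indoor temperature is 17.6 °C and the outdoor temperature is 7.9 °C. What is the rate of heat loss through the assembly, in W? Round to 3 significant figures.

311 W

0.0203/0.494 = 0.04109
0.199/0.0388 = 5.129
R_total = 0.04109 + 5.129 + 1.01 = 6.18 m²·K/W
Q = A·ΔT/R = 198 × (17.6 − 7.9) / 6.18 = 310.8 W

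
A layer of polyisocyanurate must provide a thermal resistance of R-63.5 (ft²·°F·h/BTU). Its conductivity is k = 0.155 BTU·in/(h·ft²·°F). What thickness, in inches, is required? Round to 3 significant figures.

L = R × k = 63.5 × 0.155 = 9.842 in

9.84 in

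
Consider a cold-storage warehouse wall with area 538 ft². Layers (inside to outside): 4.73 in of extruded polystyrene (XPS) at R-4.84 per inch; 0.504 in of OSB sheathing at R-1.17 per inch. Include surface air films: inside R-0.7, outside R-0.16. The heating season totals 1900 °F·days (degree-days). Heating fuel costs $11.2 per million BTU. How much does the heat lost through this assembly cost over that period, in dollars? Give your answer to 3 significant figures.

11.3 dollars

4.73 × 4.84 = 22.89
0.504 × 1.17 = 0.5897
R_total = 0.7 + 22.89 + 0.5897 + 0.16 = 24.34 ft²·°F·h/BTU
E = A × HDD × 24 / R = 538 × 1900 × 24 / 24.34 = 1008000 BTU
Cost = 1008000/10⁶ × 11.2 = $11.29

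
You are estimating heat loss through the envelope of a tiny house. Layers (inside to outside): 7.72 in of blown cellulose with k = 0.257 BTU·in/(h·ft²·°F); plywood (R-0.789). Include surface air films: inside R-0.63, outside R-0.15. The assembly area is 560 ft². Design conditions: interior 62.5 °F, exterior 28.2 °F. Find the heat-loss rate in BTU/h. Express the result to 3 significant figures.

7.72/0.257 = 30.04
R_total = 0.63 + 30.04 + 0.789 + 0.15 = 31.61 ft²·°F·h/BTU
Q = A·ΔT/R = 560 × (62.5 − 28.2) / 31.61 = 607.7 BTU/h

608 BTU/h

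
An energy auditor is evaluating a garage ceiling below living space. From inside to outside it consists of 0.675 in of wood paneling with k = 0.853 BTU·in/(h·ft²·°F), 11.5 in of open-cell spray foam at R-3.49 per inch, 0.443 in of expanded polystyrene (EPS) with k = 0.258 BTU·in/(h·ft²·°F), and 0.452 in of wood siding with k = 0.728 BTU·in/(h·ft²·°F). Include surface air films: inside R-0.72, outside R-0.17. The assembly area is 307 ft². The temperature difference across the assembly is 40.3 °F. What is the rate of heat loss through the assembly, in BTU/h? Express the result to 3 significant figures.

280 BTU/h

0.675/0.853 = 0.7913
11.5 × 3.49 = 40.14
0.443/0.258 = 1.717
0.452/0.728 = 0.6209
R_total = 0.72 + 0.7913 + 40.14 + 1.717 + 0.6209 + 0.17 = 44.15 ft²·°F·h/BTU
Q = A·ΔT/R = 307 × 40.3 / 44.15 = 280.2 BTU/h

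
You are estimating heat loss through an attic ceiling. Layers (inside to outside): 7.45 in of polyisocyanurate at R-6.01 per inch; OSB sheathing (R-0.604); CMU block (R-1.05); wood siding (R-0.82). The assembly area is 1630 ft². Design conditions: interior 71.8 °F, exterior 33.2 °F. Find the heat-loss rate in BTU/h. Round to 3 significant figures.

1330 BTU/h

7.45 × 6.01 = 44.77
R_total = 44.77 + 0.604 + 1.05 + 0.82 = 47.25 ft²·°F·h/BTU
Q = A·ΔT/R = 1630 × (71.8 − 33.2) / 47.25 = 1332 BTU/h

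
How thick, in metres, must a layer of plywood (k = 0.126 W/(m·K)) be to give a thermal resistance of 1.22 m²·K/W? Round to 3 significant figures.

L = R·k = 1.22 × 0.126 = 0.1537 m

0.154 m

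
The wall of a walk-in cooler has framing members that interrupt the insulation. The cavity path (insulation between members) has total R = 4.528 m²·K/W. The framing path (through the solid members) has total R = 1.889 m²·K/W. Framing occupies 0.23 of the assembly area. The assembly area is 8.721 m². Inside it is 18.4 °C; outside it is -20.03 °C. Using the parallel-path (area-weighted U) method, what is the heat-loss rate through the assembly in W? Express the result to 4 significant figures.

U_eff = 0.77/4.528 + 0.23/1.889 = 0.17005 + 0.12176 = 0.29181
R_eff = 1/U_eff = 3.4269 m²·K/W
Q = 8.721 × (18.4 − (-20.03)) / 3.4269 = 97.8 W

97.80 W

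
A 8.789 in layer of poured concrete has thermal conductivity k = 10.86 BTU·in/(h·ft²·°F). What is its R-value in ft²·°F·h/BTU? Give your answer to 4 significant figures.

0.8093 ft²·°F·h/BTU

R = L/k = 8.789/10.86 = 0.8093 ft²·°F·h/BTU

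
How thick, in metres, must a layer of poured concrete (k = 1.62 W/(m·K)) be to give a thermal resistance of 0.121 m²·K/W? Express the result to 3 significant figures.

L = R·k = 0.121 × 1.62 = 0.196 m

0.196 m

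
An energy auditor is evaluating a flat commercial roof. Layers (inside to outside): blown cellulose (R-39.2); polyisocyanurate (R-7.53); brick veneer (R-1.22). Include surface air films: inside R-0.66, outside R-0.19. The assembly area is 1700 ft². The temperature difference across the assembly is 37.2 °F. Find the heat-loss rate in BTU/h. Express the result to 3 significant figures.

R_total = 0.66 + 39.2 + 7.53 + 1.22 + 0.19 = 48.8 ft²·°F·h/BTU
Q = A·ΔT/R = 1700 × 37.2 / 48.8 = 1296 BTU/h

1300 BTU/h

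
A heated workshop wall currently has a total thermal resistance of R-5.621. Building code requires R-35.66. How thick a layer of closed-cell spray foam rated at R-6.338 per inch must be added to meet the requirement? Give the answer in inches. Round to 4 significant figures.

4.740 in

ΔR = 35.66 − 5.621 = 30.039 ft²·°F·h/BTU
L = ΔR / (R/in) = 30.039/6.338 = 4.7395 in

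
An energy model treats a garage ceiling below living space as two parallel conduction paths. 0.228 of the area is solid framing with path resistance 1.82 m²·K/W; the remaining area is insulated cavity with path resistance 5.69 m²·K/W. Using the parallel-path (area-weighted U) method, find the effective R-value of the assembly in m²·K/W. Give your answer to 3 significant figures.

U_eff = 0.772/5.69 + 0.228/1.82 = 0.1357 + 0.1253 = 0.261
R_eff = 1/U_eff = 3.832 m²·K/W

3.83 m²·K/W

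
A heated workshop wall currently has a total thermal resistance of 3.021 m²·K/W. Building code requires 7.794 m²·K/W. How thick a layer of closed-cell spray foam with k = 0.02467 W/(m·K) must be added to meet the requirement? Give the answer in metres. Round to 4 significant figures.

ΔR = 7.794 − 3.021 = 4.773 m²·K/W
L = ΔR × k = 4.773 × 0.02467 = 0.11775 m

0.1177 m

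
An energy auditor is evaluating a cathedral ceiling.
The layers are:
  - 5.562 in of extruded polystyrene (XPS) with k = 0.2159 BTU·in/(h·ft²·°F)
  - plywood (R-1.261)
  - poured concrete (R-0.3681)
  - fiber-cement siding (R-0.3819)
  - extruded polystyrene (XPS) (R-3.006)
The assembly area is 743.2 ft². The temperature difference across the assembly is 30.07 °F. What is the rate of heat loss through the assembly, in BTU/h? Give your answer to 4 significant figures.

5.562/0.2159 = 25.762
R_total = 25.762 + 1.261 + 0.3681 + 0.3819 + 3.006 = 30.779 ft²·°F·h/BTU
Q = A·ΔT/R = 743.2 × 30.07 / 30.779 = 726.08 BTU/h

726.1 BTU/h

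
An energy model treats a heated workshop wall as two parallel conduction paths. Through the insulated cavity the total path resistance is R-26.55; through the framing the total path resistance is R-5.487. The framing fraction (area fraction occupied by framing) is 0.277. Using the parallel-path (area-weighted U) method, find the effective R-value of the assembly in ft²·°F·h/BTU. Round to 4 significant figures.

U_eff = 0.723/26.55 + 0.277/5.487 = 0.027232 + 0.050483 = 0.077715
R_eff = 1/U_eff = 12.868 ft²·°F·h/BTU

12.87 ft²·°F·h/BTU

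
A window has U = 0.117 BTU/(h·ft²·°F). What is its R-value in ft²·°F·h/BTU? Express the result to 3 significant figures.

8.55 ft²·°F·h/BTU

R = 1/U = 1/0.117 = 8.547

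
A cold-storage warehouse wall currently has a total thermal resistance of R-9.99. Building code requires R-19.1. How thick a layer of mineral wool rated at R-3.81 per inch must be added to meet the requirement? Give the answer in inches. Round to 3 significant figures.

ΔR = 19.1 − 9.99 = 9.11 ft²·°F·h/BTU
L = ΔR / (R/in) = 9.11/3.81 = 2.391 in

2.39 in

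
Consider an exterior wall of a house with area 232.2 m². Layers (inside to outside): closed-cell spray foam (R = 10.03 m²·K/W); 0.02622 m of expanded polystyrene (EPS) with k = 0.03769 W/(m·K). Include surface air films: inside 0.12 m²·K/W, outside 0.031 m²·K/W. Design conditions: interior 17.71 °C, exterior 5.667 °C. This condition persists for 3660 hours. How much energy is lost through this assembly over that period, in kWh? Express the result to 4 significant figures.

941.0 kWh

0.02622/0.03769 = 0.69568
R_total = 0.12 + 10.03 + 0.69568 + 0.031 = 10.877 m²·K/W
Q = 232.2 × (17.71 − 5.667) / 10.877 = 257.1 W
E = 257.1 W × 3660 h / 1000 = 940.98 kWh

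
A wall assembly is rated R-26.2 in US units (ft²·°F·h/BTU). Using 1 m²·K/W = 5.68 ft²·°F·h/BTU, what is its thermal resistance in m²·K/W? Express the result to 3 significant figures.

R_SI = 26.2/5.68 = 4.613

4.61 m²·K/W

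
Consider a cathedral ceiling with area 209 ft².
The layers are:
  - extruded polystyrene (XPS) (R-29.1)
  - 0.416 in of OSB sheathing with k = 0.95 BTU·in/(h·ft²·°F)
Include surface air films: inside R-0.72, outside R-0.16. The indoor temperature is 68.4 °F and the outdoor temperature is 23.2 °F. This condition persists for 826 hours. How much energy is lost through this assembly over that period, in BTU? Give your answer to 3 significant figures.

0.416/0.95 = 0.4379
R_total = 0.72 + 29.1 + 0.4379 + 0.16 = 30.42 ft²·°F·h/BTU
Q = 209 × (68.4 − 23.2) / 30.42 = 310.6 BTU/h
E = 310.6 × 826 = 256500 BTU

257000 BTU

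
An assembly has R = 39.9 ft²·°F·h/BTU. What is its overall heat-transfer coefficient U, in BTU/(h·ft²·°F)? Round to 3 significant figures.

U = 1/R = 1/39.9 = 0.02506

0.0251 BTU/(h·ft²·°F)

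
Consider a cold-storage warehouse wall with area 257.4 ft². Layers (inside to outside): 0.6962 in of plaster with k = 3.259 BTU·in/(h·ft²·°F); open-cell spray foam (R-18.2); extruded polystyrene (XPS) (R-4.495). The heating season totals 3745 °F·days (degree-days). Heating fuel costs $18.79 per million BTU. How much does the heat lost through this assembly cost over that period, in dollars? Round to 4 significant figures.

18.98 dollars

0.6962/3.259 = 0.21362
R_total = 0.21362 + 18.2 + 4.495 = 22.909 ft²·°F·h/BTU
E = A × HDD × 24 / R = 257.4 × 3745 × 24 / 22.909 = 1009900 BTU
Cost = 1009900/10⁶ × 18.79 = $18.976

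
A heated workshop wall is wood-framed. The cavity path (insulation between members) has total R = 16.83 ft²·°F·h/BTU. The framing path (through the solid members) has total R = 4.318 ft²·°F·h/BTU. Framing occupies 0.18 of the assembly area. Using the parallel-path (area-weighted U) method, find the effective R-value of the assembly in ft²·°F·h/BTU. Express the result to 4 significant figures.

U_eff = 0.82/16.83 + 0.18/4.318 = 0.048723 + 0.041686 = 0.090408
R_eff = 1/U_eff = 11.061 ft²·°F·h/BTU

11.06 ft²·°F·h/BTU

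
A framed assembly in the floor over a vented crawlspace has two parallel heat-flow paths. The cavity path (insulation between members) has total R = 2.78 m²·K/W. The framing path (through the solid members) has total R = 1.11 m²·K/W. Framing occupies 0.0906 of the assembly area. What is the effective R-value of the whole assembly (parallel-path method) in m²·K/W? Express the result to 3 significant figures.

U_eff = 0.9094/2.78 + 0.0906/1.11 = 0.3271 + 0.08162 = 0.4087
R_eff = 1/U_eff = 2.447 m²·K/W

2.45 m²·K/W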